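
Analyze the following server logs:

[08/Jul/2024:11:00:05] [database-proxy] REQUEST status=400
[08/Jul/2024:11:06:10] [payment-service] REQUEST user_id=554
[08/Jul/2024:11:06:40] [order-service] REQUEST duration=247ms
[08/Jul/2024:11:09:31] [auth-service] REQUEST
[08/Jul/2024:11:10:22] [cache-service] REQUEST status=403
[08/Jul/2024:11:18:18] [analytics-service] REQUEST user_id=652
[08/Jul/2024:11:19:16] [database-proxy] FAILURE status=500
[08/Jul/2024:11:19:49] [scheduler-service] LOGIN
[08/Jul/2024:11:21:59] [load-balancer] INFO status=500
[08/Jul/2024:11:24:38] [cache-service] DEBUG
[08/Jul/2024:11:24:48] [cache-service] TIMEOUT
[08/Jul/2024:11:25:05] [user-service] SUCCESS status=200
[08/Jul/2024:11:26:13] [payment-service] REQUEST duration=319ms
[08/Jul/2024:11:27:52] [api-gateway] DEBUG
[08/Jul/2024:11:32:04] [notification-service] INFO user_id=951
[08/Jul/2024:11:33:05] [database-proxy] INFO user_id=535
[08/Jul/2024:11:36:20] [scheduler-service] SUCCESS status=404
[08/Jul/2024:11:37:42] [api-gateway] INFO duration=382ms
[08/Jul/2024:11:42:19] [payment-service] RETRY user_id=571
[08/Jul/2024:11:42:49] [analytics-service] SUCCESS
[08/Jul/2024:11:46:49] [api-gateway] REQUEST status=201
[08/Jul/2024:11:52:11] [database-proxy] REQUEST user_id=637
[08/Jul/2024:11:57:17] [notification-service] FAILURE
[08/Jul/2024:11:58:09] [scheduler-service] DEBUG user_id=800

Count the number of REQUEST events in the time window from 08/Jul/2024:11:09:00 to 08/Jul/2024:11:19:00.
3

To count events in the time window:

1. Window boundaries: 08/Jul/2024:11:09:00 to 08/Jul/2024:11:19:00
2. Filter for REQUEST events within this window
3. Count matching events: 3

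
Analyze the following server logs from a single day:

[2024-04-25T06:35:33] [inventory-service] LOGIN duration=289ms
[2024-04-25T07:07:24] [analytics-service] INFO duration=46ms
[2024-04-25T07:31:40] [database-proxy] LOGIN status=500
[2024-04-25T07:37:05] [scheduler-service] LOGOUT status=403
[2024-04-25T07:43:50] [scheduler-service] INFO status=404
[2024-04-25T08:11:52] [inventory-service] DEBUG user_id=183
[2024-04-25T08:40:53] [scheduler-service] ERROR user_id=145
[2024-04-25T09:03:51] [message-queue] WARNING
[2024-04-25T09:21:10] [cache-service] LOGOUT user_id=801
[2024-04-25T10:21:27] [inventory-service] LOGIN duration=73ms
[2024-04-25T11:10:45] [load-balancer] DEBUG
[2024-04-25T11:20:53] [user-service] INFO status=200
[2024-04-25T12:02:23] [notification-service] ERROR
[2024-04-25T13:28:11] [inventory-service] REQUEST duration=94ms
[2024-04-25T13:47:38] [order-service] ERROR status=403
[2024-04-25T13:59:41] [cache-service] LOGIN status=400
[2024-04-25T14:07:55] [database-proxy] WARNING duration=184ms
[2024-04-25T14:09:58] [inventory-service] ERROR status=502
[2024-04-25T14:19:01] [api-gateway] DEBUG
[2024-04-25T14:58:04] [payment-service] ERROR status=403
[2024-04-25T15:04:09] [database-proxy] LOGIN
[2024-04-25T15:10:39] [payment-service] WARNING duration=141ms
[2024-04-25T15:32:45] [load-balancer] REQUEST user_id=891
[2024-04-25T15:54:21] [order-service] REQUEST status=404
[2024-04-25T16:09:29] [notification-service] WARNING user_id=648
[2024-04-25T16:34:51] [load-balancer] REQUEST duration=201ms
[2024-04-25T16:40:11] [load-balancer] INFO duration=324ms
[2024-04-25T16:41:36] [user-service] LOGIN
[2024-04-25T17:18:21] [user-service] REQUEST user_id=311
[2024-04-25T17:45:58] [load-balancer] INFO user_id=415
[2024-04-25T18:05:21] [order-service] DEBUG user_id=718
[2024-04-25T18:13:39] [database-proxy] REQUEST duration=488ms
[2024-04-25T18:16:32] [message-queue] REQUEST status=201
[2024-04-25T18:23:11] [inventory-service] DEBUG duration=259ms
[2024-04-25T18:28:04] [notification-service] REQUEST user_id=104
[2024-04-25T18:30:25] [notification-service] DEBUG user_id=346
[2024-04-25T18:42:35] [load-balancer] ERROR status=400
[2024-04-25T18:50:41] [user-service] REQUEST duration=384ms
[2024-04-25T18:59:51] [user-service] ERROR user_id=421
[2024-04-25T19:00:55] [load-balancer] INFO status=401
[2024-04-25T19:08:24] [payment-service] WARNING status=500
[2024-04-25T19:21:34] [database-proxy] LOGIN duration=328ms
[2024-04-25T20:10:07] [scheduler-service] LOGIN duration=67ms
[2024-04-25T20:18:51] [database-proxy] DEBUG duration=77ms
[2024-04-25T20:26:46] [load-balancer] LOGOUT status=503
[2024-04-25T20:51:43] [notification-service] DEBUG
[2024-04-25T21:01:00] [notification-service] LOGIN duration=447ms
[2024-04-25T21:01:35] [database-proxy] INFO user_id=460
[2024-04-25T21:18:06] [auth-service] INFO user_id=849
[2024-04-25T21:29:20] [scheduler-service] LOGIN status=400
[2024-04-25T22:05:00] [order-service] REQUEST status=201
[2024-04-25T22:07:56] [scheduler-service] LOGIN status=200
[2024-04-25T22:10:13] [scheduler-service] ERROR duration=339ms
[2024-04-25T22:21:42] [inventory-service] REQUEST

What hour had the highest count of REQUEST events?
18

To find the peak hour:

1. Group all REQUEST events by hour
2. Count events in each hour
3. Find hour with maximum count
4. Peak hour: 18 (with 4 events)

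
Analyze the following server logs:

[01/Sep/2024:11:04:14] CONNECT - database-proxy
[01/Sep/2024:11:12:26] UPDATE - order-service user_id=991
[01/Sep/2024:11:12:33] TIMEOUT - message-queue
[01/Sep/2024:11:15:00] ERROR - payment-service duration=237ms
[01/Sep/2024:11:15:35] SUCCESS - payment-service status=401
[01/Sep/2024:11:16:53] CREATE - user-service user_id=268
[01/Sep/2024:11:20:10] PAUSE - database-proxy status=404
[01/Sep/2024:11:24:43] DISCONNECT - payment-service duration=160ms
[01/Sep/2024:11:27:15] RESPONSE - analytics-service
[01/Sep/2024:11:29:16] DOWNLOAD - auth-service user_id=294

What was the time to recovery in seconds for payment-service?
35

To calculate recovery time:

1. Find ERROR event for payment-service: 01/Sep/2024:11:15:00
2. Find next SUCCESS event for payment-service: 01/Sep/2024:11:15:35
3. Recovery time: 01/Sep/2024:11:15:35 - 01/Sep/2024:11:15:00 = 35 seconds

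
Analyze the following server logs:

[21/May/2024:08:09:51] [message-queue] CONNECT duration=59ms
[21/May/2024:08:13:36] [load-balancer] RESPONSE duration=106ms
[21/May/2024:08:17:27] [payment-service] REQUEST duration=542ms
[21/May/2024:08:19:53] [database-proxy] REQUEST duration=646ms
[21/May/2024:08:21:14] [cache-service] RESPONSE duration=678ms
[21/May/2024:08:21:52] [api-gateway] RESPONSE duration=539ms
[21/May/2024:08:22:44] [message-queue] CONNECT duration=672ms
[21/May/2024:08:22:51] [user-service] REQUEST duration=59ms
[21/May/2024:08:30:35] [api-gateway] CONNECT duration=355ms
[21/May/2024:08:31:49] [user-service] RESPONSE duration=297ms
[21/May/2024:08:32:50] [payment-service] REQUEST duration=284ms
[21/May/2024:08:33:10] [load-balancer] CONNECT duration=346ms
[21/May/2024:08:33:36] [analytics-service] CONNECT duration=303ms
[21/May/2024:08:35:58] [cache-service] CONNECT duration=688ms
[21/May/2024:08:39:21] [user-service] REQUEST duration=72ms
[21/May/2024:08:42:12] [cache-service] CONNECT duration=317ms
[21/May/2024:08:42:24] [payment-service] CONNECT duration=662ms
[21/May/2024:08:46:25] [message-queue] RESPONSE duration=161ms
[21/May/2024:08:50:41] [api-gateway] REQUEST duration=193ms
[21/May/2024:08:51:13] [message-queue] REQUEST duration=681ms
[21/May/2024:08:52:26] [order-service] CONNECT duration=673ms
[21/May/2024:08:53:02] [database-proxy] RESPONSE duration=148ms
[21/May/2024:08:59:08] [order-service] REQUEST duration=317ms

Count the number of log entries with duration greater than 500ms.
9

To count timeouts:

1. Threshold: 500ms
2. Extract duration from each log entry
3. Count entries where duration > 500
4. Timeout count: 9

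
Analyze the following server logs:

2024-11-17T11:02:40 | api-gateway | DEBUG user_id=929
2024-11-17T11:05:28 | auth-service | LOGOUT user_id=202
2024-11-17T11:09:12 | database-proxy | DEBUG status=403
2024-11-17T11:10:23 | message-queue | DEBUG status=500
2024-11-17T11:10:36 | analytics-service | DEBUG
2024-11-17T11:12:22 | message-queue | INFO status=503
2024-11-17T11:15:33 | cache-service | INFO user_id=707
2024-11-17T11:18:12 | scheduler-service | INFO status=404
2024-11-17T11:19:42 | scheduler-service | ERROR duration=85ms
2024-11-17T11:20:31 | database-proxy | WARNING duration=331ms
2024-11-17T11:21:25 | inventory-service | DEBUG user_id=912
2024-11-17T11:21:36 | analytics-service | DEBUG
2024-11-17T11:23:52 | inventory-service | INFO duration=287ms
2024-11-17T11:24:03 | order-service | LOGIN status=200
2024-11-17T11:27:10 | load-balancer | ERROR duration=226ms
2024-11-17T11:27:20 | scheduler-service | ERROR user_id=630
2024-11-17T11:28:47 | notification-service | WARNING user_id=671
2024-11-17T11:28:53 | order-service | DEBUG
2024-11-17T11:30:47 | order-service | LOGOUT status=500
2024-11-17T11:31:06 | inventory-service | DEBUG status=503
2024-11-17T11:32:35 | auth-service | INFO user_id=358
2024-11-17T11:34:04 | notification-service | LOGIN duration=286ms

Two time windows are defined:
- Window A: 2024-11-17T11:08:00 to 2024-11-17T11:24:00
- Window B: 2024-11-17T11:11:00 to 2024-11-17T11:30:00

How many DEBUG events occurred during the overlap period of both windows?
2

To find overlap events:

1. Window A: 2024-11-17T11:08:00 to 2024-11-17T11:24:00
2. Window B: 2024-11-17T11:11:00 to 2024-11-17T11:30:00
3. Overlap period: 2024-11-17T11:11:00 to 2024-11-17T11:24:00
4. Count DEBUG events in overlap: 2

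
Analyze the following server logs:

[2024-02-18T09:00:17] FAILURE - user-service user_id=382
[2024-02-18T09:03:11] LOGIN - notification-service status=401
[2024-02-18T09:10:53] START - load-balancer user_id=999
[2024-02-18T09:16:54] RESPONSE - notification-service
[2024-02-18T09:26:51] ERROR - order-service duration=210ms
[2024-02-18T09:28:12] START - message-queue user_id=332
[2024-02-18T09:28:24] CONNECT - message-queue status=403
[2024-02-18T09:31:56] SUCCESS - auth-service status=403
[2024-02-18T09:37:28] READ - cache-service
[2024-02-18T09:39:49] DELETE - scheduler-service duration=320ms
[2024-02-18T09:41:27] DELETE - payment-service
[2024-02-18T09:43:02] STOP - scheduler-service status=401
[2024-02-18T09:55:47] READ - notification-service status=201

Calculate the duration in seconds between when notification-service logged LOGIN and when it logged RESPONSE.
823

To find the time between events:

1. Locate the first LOGIN event for notification-service: 2024-02-18T09:03:11
2. Locate the first RESPONSE event for notification-service: 2024-02-18T09:16:54
3. Calculate the difference: 2024-02-18T09:16:54 - 2024-02-18T09:03:11 = 823 seconds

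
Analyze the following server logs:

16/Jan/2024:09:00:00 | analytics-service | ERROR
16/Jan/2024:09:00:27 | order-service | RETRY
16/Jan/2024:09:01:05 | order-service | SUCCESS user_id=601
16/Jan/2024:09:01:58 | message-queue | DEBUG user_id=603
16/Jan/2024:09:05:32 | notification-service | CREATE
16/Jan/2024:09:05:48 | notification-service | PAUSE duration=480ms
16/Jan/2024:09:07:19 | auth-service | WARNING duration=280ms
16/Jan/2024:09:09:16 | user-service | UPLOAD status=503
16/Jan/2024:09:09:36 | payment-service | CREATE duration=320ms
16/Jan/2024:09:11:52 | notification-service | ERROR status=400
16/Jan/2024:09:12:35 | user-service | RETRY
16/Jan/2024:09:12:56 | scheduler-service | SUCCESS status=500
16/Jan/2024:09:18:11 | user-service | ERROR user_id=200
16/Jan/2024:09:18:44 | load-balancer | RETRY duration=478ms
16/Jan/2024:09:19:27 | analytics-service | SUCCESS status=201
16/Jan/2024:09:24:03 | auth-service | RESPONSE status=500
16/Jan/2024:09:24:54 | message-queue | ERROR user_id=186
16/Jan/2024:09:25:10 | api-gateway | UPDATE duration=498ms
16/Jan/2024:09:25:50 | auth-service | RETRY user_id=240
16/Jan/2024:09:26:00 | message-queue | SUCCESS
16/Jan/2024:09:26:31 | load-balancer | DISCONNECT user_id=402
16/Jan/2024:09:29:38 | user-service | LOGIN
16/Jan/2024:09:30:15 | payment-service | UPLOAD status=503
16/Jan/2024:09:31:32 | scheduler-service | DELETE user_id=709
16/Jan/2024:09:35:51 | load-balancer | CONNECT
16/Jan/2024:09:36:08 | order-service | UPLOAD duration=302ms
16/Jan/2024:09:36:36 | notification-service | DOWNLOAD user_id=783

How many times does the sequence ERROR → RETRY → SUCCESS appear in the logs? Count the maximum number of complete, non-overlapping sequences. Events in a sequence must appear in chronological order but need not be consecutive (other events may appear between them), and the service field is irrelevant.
4

To count sequences:

1. Look for pattern: ERROR → RETRY → SUCCESS
2. Greedily scan the log in chronological order, matching each sequence element in turn (ignoring service)
3. Each time the full pattern completes, increment the count and restart matching from the next event
4. Complete non-overlapping sequences found: 4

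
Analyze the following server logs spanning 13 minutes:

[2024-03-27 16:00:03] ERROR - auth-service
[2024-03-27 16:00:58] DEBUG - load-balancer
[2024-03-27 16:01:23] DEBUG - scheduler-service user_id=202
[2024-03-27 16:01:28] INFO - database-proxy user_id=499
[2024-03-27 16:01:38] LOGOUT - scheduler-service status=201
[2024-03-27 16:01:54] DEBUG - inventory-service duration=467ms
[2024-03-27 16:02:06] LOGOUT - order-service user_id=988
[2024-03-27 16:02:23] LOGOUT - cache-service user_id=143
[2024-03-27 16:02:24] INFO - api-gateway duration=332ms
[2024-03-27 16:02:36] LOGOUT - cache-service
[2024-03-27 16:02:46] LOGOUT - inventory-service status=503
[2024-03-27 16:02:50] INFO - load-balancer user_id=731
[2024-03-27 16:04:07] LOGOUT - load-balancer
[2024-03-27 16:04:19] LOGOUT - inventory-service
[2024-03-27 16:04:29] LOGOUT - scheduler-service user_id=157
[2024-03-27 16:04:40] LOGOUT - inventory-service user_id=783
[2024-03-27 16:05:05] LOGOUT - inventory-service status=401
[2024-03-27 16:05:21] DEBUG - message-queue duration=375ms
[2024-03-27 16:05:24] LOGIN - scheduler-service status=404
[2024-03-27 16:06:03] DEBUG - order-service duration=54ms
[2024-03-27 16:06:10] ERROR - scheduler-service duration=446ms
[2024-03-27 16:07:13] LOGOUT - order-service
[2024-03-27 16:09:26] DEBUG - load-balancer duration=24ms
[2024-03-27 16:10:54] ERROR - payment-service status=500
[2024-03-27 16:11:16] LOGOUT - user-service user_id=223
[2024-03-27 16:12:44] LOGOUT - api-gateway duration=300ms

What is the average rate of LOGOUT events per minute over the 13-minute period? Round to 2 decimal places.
1.0

To calculate the rate:

1. Count total LOGOUT events: 13
2. Total time period: 13 minutes
3. Rate = 13 / 13 = 1.0 events per minute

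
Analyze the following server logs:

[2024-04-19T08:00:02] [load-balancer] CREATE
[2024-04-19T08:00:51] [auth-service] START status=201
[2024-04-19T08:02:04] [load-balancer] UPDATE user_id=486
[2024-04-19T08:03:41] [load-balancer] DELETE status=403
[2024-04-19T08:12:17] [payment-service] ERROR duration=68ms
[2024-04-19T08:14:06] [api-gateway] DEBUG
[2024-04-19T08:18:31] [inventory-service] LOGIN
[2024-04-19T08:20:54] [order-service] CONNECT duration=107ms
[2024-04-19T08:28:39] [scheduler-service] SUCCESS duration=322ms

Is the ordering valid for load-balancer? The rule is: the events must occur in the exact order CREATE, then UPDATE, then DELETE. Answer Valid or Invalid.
Valid

To validate ordering:

1. Required order: CREATE → UPDATE → DELETE
2. Rule: the events must occur in the exact order CREATE, then UPDATE, then DELETE
3. Check actual order of events for load-balancer
4. Result: Valid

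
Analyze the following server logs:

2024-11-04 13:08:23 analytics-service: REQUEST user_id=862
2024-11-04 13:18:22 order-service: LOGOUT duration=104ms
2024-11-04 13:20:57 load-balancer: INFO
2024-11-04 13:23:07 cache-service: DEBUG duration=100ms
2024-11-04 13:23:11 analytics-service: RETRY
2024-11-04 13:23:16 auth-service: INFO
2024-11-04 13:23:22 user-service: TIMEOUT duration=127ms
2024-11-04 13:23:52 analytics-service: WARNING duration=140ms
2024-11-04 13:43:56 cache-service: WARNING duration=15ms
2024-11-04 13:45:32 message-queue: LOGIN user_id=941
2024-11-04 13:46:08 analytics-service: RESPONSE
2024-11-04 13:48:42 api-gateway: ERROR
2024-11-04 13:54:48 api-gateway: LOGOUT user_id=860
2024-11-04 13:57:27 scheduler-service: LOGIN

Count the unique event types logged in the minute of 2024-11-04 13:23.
5

To count unique event types:

1. Filter events in the minute starting at 2024-11-04 13:23
2. Extract event types from matching entries
3. Count unique types: 5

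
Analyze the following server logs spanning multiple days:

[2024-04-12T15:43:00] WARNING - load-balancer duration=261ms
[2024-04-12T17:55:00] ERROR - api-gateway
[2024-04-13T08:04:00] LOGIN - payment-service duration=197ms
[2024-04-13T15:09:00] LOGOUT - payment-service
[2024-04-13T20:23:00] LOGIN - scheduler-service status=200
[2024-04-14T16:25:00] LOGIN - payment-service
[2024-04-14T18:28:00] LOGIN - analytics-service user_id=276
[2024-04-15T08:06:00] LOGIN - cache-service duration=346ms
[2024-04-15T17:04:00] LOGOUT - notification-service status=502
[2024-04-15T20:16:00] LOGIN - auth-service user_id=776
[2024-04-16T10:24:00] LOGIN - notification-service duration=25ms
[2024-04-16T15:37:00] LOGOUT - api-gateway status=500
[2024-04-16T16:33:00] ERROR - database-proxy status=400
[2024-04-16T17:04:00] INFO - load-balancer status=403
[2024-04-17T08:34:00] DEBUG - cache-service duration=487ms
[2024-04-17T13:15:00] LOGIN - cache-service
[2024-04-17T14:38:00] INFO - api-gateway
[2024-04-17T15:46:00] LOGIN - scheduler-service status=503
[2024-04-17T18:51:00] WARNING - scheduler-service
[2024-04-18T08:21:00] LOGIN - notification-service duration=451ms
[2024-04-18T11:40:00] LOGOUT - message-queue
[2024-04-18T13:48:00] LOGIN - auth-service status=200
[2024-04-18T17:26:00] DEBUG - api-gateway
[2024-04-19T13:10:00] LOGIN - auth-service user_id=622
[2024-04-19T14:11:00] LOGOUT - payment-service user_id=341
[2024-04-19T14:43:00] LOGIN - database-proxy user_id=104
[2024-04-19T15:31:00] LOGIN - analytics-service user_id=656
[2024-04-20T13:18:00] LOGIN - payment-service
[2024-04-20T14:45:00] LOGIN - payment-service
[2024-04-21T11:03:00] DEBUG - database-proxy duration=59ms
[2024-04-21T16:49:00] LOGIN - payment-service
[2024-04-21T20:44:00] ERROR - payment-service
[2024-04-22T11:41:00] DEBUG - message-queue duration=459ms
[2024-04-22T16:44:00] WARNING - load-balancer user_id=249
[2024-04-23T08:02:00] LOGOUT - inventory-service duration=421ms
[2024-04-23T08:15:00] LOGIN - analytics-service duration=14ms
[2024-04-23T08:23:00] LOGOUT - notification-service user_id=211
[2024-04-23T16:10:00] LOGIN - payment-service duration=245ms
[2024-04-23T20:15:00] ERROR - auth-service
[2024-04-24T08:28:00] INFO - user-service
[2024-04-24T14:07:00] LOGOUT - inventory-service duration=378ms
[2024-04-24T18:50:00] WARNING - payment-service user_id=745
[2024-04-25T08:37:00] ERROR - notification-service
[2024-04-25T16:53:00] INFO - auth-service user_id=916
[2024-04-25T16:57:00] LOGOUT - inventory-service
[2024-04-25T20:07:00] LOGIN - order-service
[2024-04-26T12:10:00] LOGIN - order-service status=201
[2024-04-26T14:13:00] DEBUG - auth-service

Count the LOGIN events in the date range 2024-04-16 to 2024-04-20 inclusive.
10

To filter by date range:

1. Date range: 2024-04-16 through 2024-04-20, both dates inclusive
2. Filter for LOGIN events whose date falls in this range
3. Count matching events: 10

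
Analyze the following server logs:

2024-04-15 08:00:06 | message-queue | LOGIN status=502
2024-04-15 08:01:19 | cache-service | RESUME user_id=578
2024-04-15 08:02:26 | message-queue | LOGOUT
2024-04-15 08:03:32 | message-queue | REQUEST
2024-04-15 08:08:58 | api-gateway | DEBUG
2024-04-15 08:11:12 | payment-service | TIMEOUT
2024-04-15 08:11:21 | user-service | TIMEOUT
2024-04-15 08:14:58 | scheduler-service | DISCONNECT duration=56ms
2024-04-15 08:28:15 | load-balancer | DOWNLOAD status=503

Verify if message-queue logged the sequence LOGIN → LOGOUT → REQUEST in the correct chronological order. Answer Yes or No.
Yes

To verify sequence order:

1. Find all events in sequence LOGIN → LOGOUT → REQUEST for message-queue
2. Extract their timestamps
3. Check if timestamps are in ascending order
4. Result: Yes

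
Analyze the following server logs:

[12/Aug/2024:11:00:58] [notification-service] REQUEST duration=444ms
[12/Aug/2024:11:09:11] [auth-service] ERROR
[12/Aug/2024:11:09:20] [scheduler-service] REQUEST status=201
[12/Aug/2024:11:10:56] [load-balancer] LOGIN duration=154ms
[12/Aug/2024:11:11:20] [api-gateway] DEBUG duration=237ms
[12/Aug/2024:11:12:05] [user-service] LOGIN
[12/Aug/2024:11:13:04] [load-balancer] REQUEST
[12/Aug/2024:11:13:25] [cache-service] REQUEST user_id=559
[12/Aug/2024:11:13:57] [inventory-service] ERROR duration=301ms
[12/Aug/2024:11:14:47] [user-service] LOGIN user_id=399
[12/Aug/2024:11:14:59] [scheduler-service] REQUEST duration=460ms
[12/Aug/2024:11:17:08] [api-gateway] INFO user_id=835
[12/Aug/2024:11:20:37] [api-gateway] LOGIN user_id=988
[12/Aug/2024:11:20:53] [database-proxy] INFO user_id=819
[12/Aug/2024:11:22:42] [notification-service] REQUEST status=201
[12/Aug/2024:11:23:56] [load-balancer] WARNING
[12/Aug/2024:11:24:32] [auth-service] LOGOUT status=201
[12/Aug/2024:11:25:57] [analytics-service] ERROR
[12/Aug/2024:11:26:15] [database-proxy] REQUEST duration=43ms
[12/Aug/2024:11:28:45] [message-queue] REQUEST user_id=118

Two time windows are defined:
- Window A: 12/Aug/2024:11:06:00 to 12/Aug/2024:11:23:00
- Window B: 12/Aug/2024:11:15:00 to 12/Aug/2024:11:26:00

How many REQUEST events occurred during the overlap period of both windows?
1

To find overlap events:

1. Window A: 12/Aug/2024:11:06:00 to 12/Aug/2024:11:23:00
2. Window B: 12/Aug/2024:11:15:00 to 12/Aug/2024:11:26:00
3. Overlap period: 12/Aug/2024:11:15:00 to 12/Aug/2024:11:23:00
4. Count REQUEST events in overlap: 1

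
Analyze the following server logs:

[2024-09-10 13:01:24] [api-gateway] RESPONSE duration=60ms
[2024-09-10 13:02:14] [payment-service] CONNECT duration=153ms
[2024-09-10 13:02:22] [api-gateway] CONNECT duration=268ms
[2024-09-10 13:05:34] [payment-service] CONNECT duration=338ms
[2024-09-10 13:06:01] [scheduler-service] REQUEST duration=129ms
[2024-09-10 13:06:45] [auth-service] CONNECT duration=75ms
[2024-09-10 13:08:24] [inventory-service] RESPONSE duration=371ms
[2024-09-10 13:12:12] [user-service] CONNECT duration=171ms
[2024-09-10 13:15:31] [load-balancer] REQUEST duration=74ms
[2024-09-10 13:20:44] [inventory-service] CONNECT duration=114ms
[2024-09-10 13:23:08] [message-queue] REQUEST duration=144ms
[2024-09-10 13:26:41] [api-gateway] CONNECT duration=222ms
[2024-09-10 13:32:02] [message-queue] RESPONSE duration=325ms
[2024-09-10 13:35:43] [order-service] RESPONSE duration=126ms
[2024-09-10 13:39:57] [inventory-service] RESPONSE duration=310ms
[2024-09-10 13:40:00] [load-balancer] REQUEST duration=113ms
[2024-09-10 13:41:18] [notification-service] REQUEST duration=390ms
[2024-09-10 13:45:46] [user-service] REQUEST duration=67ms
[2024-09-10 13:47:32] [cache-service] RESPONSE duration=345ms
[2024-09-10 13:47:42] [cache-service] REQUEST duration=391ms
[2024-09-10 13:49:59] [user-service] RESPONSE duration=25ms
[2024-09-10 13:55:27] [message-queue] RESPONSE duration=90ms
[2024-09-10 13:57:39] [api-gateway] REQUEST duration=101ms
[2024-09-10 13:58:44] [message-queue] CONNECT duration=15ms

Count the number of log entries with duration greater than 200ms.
9

To count timeouts:

1. Threshold: 200ms
2. Extract duration from each log entry
3. Count entries where duration > 200
4. Timeout count: 9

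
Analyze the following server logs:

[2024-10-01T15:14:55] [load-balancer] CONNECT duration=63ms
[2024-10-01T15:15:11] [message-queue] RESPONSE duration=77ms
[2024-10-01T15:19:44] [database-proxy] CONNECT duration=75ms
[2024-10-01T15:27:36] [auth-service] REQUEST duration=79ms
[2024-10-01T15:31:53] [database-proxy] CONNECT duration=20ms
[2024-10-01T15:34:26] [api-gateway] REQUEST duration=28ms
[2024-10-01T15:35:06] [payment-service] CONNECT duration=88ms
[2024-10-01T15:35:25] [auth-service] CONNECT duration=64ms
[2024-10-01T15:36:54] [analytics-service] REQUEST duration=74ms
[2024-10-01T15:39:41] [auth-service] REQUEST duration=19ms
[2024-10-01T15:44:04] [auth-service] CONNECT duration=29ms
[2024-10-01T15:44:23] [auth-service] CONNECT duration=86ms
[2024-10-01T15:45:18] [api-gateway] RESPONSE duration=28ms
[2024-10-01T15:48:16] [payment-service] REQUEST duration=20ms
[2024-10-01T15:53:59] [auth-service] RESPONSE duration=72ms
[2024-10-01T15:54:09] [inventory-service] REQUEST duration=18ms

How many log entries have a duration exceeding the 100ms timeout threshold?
0

To count timeouts:

1. Threshold: 100ms
2. Extract duration from each log entry
3. Count entries where duration > 100
4. Timeout count: 0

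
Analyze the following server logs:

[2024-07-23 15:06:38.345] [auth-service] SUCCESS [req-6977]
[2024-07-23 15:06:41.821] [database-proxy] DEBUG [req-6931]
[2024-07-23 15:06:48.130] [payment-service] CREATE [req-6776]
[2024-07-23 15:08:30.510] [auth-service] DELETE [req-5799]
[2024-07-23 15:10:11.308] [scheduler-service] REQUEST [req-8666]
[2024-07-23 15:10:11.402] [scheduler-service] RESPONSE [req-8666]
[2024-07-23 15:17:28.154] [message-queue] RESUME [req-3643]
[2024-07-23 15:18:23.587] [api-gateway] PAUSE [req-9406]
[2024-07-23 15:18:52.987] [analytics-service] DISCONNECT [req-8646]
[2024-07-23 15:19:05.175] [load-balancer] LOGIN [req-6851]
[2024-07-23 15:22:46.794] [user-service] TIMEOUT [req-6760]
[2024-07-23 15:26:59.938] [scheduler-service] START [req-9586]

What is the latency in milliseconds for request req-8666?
94

To calculate latency:

1. Find REQUEST with id req-8666: 2024-07-23 15:10:11.308
2. Find RESPONSE with id req-8666: 2024-07-23 15:10:11.402
3. Latency: 2024-07-23 15:10:11.402 - 2024-07-23 15:10:11.308 = 94ms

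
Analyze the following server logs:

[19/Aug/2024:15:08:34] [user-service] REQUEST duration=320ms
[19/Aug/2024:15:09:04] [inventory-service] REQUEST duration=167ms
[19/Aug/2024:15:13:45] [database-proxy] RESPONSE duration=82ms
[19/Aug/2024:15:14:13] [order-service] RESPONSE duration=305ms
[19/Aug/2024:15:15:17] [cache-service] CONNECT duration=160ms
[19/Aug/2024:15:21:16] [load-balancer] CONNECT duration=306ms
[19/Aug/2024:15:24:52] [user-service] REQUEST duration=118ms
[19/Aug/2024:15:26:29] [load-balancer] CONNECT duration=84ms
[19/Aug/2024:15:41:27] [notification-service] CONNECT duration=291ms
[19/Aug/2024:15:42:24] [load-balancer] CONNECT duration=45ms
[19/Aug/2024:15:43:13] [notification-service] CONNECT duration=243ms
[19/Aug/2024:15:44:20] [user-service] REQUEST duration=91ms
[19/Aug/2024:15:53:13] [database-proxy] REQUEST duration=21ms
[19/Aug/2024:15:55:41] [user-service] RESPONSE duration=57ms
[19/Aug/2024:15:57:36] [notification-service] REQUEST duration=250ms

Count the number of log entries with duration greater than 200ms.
6

To count timeouts:

1. Threshold: 200ms
2. Extract duration from each log entry
3. Count entries where duration > 200
4. Timeout count: 6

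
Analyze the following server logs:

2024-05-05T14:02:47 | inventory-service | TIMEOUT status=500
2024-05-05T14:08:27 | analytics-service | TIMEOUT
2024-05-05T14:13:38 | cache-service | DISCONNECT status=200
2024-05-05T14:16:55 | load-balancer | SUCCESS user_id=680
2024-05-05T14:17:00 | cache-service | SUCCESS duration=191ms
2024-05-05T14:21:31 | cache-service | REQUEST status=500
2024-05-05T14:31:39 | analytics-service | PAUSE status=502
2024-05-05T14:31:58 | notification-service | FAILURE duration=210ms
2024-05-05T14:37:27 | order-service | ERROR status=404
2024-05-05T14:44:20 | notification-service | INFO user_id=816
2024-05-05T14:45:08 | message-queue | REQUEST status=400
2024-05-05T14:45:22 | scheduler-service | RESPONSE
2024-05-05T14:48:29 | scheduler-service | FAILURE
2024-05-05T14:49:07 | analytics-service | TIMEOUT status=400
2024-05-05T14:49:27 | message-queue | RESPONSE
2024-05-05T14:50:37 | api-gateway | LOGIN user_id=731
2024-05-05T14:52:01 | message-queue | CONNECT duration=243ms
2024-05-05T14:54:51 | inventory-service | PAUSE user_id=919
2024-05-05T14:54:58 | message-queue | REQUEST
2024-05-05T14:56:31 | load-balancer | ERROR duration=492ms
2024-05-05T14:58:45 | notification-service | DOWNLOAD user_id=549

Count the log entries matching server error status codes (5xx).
3

To find matching entries:

1. Pattern to match: server error status codes (5xx)
2. Scan each log entry for the pattern
3. Count matches: 3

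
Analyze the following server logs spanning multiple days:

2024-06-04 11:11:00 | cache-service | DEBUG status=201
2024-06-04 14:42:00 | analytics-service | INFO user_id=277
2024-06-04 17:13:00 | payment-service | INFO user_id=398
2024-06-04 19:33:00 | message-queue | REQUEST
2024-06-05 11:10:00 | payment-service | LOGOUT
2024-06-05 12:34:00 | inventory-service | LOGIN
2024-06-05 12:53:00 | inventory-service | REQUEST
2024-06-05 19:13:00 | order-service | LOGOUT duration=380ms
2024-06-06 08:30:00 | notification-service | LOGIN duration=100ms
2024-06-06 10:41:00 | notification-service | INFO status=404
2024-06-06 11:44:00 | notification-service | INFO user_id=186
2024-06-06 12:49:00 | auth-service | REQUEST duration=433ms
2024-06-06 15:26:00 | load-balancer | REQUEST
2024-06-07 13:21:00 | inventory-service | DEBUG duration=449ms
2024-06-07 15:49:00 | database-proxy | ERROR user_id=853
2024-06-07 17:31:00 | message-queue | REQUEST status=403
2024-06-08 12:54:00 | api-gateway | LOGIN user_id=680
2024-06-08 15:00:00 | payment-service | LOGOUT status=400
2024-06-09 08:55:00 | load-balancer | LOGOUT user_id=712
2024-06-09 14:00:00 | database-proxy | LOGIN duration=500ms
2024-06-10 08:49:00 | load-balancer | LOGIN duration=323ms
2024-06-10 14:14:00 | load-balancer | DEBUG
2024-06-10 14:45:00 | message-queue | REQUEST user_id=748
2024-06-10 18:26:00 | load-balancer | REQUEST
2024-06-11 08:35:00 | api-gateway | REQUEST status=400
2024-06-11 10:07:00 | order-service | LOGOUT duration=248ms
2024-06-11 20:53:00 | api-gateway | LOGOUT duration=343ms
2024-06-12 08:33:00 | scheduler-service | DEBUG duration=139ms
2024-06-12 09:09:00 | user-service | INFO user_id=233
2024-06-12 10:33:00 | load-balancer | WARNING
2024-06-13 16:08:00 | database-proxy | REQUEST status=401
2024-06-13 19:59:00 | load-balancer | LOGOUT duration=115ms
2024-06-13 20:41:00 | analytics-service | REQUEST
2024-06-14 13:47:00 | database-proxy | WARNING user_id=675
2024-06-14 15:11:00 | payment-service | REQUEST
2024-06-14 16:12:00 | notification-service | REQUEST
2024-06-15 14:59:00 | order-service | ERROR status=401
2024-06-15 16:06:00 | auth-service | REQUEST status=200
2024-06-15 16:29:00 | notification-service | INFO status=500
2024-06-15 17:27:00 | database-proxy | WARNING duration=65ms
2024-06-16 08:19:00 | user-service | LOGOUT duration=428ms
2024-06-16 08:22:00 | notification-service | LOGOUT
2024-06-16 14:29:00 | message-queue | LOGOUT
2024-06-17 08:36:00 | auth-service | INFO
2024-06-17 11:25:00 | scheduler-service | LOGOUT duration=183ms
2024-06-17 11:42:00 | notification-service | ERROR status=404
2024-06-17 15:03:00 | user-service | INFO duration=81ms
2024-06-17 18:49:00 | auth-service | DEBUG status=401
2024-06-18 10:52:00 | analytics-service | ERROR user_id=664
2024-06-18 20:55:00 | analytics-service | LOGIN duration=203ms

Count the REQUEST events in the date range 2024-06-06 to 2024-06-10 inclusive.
5

To filter by date range:

1. Date range: 2024-06-06 through 2024-06-10, both dates inclusive
2. Filter for REQUEST events whose date falls in this range
3. Count matching events: 5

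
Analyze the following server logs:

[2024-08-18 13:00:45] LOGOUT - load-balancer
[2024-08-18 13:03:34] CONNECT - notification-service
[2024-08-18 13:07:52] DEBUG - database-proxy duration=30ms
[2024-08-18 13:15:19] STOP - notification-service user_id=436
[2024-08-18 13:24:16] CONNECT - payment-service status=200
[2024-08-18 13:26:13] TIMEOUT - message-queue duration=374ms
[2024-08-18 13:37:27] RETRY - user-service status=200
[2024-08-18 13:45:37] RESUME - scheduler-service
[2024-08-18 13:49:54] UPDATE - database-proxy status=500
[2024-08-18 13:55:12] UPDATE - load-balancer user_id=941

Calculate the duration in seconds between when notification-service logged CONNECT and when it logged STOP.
705

To find the time between events:

1. Locate the first CONNECT event for notification-service: 2024-08-18 13:03:34
2. Locate the first STOP event for notification-service: 2024-08-18 13:15:19
3. Calculate the difference: 2024-08-18 13:15:19 - 2024-08-18 13:03:34 = 705 seconds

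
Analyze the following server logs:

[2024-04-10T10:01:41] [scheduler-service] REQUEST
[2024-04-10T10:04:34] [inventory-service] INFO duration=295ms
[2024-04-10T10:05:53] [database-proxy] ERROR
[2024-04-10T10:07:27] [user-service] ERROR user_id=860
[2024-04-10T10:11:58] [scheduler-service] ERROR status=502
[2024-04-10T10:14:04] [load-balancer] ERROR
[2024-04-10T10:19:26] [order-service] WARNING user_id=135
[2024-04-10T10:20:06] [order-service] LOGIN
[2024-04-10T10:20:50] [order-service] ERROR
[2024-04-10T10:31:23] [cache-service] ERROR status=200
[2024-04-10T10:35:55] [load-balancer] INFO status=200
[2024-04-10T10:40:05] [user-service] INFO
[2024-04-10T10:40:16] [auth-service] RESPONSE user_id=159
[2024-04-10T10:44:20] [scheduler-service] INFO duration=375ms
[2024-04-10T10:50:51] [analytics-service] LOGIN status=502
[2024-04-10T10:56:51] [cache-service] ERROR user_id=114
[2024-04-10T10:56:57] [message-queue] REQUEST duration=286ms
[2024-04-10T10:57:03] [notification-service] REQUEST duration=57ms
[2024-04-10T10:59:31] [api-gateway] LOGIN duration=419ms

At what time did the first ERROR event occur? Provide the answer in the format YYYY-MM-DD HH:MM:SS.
2024-04-10 10:05:53

To find the first event:

1. Filter for all ERROR events
2. Sort by timestamp
3. Select the first one
4. Timestamp: 2024-04-10 10:05:53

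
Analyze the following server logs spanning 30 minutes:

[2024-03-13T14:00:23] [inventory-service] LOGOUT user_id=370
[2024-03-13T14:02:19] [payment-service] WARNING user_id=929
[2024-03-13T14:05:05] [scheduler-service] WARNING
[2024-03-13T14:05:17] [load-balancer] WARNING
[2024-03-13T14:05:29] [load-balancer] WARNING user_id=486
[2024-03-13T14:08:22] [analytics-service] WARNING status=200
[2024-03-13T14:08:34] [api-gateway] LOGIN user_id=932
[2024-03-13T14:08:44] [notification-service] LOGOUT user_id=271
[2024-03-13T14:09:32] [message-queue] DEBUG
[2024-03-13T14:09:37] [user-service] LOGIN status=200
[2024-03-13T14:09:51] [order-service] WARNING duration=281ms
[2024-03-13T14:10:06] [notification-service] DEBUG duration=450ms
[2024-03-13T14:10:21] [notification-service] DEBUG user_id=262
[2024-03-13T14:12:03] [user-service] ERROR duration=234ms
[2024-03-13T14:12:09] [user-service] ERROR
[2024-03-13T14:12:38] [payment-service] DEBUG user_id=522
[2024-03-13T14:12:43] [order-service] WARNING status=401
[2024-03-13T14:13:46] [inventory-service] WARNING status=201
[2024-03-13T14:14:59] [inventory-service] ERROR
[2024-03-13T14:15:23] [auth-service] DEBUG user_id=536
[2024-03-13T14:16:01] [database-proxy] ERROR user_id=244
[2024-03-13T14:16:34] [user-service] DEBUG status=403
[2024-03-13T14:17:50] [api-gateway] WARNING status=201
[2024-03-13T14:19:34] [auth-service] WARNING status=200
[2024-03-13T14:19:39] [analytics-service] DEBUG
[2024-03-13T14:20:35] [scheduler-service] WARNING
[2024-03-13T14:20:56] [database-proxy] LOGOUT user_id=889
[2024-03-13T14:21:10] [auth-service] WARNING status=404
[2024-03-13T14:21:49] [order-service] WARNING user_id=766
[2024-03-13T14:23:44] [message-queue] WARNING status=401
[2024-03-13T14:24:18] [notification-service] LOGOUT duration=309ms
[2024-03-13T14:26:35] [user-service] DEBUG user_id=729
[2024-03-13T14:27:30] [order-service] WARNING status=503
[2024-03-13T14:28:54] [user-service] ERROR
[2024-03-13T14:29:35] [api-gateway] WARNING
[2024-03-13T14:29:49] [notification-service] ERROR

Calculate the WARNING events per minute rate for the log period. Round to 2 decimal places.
0.53

To calculate the rate:

1. Count total WARNING events: 16
2. Total time period: 30 minutes
3. Rate = 16 / 30 = 0.53 events per minute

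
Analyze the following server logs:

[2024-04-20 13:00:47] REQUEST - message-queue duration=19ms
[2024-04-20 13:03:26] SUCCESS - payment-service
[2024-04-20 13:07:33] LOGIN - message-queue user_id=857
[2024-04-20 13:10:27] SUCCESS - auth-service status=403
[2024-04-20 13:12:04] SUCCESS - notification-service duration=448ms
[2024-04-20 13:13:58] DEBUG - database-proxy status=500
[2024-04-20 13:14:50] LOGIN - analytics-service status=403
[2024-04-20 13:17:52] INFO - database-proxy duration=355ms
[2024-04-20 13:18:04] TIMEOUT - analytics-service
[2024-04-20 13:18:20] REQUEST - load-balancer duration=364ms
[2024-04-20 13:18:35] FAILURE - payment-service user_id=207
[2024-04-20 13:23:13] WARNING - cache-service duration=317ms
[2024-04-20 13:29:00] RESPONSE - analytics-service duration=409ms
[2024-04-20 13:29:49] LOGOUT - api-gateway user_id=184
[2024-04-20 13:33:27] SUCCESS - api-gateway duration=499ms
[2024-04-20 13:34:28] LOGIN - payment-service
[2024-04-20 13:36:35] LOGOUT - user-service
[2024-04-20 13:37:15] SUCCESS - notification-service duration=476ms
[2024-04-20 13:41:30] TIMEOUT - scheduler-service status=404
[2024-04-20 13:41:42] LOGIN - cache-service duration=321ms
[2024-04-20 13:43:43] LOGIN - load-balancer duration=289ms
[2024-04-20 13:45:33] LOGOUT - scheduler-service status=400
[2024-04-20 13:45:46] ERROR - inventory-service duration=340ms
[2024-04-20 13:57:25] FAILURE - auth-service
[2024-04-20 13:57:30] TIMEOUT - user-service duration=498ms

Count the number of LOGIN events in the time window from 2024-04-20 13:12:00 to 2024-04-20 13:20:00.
1

To count events in the time window:

1. Window boundaries: 2024-04-20 13:12:00 to 2024-04-20 13:20:00
2. Filter for LOGIN events within this window
3. Count matching events: 1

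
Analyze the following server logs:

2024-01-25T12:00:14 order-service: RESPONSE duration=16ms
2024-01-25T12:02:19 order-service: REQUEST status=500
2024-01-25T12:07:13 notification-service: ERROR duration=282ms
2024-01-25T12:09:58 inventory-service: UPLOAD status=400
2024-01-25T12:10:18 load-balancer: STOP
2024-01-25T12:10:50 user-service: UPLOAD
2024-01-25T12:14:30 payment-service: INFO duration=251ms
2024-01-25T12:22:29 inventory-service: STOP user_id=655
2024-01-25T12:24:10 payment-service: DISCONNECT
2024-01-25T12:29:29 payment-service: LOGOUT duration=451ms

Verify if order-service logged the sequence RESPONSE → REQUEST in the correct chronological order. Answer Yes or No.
Yes

To verify sequence order:

1. Find all events in sequence RESPONSE → REQUEST for order-service
2. Extract their timestamps
3. Check if timestamps are in ascending order
4. Result: Yes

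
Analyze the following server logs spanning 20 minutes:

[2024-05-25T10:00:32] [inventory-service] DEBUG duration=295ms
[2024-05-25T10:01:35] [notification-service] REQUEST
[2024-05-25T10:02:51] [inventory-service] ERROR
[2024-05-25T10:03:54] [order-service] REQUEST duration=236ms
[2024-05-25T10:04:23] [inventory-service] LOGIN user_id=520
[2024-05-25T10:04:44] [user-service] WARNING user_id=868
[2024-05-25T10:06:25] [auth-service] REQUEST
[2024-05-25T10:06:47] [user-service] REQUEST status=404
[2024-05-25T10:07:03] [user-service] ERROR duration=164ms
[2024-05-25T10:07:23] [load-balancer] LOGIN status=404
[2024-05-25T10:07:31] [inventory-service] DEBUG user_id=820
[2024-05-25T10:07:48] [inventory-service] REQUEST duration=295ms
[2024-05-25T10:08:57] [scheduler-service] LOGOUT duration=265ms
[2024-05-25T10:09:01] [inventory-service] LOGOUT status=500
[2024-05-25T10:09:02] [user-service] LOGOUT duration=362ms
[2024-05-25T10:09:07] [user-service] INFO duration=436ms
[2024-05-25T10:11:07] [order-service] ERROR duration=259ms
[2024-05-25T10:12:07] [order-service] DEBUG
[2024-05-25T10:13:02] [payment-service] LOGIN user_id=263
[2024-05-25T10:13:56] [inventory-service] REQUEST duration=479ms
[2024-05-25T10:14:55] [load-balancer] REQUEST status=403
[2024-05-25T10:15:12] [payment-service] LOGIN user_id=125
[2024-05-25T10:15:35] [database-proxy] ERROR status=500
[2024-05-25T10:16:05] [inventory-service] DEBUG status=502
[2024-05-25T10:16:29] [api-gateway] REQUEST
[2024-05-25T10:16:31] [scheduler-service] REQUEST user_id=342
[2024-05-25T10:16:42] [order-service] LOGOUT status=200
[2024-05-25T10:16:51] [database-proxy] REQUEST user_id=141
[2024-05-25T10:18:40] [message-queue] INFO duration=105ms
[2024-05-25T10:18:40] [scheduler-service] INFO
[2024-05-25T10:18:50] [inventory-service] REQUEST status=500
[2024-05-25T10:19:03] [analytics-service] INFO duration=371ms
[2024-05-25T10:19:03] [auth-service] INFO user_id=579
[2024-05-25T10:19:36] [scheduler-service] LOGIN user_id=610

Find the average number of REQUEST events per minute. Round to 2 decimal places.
0.55

To calculate the rate:

1. Count total REQUEST events: 11
2. Total time period: 20 minutes
3. Rate = 11 / 20 = 0.55 events per minute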